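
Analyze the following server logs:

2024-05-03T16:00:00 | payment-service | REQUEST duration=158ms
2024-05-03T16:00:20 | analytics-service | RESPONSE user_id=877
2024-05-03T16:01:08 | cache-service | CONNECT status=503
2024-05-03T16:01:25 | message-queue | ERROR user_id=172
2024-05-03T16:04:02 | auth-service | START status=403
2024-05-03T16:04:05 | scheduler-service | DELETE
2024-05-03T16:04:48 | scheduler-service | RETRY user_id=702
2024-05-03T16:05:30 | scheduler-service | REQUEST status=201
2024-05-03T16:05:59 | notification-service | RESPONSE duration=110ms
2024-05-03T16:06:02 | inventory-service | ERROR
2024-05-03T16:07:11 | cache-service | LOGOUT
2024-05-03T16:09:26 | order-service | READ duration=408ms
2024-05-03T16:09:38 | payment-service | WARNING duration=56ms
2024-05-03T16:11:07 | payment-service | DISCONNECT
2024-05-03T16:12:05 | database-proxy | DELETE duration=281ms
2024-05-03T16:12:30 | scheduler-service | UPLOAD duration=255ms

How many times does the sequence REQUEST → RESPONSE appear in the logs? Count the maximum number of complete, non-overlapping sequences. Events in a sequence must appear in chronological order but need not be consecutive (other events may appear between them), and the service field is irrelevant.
2

To count sequences:

1. Look for pattern: REQUEST → RESPONSE
2. Greedily scan the log in chronological order, matching each sequence element in turn (ignoring service)
3. Each time the full pattern completes, increment the count and restart matching from the next event
4. Complete non-overlapping sequences found: 2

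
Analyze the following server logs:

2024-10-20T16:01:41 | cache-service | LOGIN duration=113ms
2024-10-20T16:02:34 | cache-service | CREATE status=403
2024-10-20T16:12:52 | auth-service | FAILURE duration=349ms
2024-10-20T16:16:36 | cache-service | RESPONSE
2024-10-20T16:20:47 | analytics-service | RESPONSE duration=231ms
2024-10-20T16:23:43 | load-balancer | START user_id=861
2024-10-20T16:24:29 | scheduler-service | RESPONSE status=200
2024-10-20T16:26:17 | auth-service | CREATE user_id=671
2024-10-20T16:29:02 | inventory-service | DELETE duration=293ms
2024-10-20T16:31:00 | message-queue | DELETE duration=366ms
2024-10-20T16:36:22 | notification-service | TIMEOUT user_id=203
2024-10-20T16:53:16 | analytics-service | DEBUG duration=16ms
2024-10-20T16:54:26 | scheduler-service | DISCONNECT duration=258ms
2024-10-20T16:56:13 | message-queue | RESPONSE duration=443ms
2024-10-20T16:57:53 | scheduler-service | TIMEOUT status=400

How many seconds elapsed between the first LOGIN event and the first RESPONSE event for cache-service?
895

To find the time between events:

1. Locate the first LOGIN event for cache-service: 2024-10-20T16:01:41
2. Locate the first RESPONSE event for cache-service: 2024-10-20T16:16:36
3. Calculate the difference: 2024-10-20T16:16:36 - 2024-10-20T16:01:41 = 895 seconds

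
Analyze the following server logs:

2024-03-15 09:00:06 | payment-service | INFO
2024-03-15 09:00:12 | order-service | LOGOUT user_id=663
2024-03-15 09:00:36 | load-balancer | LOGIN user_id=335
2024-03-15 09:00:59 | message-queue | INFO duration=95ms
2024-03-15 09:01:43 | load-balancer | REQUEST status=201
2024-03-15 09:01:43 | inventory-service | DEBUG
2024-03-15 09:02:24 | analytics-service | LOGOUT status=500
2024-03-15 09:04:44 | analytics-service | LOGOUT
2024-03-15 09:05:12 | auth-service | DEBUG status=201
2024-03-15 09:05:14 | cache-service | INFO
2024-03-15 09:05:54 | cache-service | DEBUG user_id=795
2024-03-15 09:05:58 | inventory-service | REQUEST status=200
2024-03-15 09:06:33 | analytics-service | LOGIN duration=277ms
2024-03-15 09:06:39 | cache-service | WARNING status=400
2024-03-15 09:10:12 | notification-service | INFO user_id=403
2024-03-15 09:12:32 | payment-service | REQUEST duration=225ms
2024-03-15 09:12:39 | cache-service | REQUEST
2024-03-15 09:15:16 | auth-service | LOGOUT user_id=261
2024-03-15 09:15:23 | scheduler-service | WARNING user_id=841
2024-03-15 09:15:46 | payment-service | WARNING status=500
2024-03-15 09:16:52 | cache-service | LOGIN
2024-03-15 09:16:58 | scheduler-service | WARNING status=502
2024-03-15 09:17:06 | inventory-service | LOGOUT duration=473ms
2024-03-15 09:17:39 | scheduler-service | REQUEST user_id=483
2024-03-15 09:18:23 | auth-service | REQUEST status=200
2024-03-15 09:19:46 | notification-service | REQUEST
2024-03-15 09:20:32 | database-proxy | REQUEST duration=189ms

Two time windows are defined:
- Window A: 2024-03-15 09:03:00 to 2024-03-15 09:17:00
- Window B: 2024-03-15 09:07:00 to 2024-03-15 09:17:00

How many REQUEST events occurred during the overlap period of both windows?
2

To find overlap events:

1. Window A: 2024-03-15 09:03:00 to 2024-03-15 09:17:00
2. Window B: 2024-03-15 09:07:00 to 2024-03-15 09:17:00
3. Overlap period: 2024-03-15 09:07:00 to 2024-03-15 09:17:00
4. Count REQUEST events in overlap: 2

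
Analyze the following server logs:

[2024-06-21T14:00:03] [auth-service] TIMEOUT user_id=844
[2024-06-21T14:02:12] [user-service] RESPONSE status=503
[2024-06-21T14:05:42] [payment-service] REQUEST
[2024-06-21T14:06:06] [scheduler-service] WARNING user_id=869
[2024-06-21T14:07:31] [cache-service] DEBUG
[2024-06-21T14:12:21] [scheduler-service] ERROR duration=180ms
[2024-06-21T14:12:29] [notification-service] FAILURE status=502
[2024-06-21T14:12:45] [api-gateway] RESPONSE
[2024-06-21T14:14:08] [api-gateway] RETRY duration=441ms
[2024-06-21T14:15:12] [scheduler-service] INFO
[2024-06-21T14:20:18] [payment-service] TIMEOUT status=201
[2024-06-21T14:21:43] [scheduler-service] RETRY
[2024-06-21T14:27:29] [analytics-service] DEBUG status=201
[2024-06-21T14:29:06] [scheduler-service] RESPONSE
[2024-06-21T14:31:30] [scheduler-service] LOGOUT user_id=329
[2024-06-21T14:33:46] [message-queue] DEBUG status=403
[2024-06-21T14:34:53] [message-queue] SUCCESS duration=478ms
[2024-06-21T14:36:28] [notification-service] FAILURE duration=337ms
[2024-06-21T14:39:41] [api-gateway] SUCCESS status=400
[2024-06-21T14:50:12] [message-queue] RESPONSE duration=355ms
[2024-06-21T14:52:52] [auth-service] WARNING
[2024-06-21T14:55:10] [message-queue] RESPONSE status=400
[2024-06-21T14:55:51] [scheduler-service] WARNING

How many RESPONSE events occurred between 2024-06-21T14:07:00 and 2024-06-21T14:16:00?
1

To count events in the time window:

1. Window boundaries: 2024-06-21T14:07:00 to 2024-06-21T14:16:00
2. Filter for RESPONSE events within this window
3. Count matching events: 1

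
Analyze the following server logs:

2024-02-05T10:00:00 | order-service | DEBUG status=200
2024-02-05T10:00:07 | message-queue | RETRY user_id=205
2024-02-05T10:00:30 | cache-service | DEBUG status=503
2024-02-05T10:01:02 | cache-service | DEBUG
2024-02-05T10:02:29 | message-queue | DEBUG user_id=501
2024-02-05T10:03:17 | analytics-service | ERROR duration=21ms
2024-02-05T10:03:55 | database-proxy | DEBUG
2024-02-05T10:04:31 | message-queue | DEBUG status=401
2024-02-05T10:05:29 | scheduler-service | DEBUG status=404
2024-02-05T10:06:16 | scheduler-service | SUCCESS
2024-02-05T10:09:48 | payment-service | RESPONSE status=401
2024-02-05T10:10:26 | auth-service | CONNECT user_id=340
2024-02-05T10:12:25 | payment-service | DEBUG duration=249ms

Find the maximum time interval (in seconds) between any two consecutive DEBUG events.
416

To find the longest gap:

1. Extract all DEBUG events in chronological order
2. Calculate time differences between consecutive events
3. Find the maximum difference
4. Longest gap: 416 seconds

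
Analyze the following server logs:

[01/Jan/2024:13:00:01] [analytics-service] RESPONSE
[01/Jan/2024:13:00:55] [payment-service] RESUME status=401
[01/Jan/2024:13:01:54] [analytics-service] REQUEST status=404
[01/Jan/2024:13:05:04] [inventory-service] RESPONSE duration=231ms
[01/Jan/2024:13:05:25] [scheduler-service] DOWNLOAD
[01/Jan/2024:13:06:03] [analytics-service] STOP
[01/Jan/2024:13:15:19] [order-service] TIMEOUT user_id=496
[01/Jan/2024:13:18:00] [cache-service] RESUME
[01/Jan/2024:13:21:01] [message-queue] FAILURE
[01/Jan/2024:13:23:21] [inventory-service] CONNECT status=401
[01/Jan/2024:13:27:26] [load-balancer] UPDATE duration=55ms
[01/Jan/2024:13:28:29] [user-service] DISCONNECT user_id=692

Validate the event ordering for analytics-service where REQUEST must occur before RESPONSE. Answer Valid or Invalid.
Invalid

To validate ordering:

1. Required order: REQUEST → RESPONSE
2. Rule: REQUEST must occur before RESPONSE
3. Check actual order of events for analytics-service
4. Result: Invalid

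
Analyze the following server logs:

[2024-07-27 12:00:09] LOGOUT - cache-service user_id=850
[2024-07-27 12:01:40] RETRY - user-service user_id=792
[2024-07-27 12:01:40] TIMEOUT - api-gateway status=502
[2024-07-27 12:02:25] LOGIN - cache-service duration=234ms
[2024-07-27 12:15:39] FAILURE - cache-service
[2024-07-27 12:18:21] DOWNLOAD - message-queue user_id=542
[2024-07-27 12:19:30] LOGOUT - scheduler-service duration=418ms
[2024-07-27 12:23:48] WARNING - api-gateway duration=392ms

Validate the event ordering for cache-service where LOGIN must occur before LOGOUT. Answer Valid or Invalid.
Invalid

To validate ordering:

1. Required order: LOGIN → LOGOUT
2. Rule: LOGIN must occur before LOGOUT
3. Check actual order of events for cache-service
4. Result: Invalid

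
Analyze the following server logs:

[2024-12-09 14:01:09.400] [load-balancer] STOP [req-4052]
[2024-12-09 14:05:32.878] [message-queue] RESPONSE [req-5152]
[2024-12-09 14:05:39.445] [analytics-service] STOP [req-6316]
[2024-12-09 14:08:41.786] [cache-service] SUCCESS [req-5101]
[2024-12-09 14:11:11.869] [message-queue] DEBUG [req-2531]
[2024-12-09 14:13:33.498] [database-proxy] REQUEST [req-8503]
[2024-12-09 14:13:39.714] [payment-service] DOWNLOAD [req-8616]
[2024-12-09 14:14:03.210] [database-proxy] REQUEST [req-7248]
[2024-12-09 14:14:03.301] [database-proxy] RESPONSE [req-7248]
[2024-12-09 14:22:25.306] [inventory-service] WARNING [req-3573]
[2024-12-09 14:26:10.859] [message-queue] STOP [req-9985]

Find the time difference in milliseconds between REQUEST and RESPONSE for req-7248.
91

To calculate latency:

1. Find REQUEST with id req-7248: 2024-12-09 14:14:03.210
2. Find RESPONSE with id req-7248: 2024-12-09 14:14:03.301
3. Latency: 2024-12-09 14:14:03.301 - 2024-12-09 14:14:03.210 = 91ms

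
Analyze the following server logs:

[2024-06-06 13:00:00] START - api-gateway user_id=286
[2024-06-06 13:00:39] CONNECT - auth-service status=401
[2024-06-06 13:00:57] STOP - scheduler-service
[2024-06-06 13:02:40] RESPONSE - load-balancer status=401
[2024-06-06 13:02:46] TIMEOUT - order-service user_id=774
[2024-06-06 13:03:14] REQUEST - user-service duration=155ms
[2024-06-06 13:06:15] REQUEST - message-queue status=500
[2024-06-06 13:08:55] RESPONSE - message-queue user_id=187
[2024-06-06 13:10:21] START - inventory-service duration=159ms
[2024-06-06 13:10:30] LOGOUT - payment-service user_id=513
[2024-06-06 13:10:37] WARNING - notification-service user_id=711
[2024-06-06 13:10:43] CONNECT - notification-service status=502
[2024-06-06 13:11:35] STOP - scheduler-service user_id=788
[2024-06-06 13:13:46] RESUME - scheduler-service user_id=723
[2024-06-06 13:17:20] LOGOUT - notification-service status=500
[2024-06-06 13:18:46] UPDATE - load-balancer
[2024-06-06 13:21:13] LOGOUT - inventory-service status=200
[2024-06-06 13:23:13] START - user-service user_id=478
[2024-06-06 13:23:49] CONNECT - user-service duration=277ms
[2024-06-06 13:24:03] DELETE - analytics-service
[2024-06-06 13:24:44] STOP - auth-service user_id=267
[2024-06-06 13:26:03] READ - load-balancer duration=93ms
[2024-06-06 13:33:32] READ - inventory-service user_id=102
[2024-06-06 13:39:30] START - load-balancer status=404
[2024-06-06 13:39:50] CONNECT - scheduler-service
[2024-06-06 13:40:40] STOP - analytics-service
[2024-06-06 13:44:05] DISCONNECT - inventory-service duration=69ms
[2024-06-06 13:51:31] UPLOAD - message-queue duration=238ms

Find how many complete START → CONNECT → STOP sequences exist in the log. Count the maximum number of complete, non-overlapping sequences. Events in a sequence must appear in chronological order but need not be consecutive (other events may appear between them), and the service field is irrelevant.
4

To count sequences:

1. Look for pattern: START → CONNECT → STOP
2. Greedily scan the log in chronological order, matching each sequence element in turn (ignoring service)
3. Each time the full pattern completes, increment the count and restart matching from the next event
4. Complete non-overlapping sequences found: 4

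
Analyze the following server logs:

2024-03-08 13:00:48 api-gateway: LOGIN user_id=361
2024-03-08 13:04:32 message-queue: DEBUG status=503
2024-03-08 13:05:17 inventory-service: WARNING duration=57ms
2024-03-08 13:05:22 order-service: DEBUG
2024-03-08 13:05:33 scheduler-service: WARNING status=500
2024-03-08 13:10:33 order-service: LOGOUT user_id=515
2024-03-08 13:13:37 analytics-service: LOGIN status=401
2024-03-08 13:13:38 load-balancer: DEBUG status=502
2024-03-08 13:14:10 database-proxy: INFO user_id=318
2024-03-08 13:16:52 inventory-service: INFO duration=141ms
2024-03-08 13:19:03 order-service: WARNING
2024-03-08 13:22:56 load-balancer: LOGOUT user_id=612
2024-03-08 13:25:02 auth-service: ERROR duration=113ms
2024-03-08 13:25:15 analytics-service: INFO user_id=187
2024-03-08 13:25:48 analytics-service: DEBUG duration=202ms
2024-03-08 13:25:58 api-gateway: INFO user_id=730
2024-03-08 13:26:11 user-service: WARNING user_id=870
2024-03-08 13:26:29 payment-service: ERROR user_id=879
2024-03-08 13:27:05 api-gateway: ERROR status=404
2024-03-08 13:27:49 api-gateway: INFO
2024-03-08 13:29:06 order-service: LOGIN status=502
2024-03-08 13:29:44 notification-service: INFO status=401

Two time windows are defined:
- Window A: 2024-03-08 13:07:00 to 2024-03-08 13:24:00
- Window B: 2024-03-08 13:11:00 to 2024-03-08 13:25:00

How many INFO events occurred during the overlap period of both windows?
2

To find overlap events:

1. Window A: 2024-03-08 13:07:00 to 2024-03-08 13:24:00
2. Window B: 2024-03-08 13:11:00 to 2024-03-08 13:25:00
3. Overlap period: 2024-03-08 13:11:00 to 2024-03-08 13:24:00
4. Count INFO events in overlap: 2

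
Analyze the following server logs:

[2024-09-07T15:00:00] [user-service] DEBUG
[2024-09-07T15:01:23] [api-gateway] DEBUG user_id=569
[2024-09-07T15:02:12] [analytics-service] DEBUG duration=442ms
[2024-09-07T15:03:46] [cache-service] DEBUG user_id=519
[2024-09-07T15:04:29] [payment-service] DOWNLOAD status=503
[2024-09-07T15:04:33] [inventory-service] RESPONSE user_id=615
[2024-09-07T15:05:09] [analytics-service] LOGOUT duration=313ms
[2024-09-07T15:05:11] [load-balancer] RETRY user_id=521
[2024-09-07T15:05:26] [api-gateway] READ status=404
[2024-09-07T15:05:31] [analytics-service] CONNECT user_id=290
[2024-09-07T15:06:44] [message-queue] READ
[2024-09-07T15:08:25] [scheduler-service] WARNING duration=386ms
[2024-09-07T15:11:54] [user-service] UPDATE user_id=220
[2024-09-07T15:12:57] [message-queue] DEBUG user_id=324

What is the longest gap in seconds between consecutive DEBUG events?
551

To find the longest gap:

1. Extract all DEBUG events in chronological order
2. Calculate time differences between consecutive events
3. Find the maximum difference
4. Longest gap: 551 seconds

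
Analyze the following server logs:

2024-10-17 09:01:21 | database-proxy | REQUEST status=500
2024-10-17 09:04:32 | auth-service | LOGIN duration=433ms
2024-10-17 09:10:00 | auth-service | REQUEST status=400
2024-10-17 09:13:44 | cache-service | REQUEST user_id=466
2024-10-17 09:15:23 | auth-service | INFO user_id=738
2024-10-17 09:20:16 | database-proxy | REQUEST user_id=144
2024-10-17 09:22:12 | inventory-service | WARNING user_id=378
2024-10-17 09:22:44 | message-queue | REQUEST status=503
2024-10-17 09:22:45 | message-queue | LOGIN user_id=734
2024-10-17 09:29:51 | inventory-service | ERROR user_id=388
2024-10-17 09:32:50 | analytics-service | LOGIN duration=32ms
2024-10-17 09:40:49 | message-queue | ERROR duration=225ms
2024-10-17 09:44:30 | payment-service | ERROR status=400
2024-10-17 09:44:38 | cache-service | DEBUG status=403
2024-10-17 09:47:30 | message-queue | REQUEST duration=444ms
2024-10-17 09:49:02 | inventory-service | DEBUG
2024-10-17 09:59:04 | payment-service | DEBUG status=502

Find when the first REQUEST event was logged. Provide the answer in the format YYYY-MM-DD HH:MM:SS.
2024-10-17 09:01:21

To find the first event:

1. Filter for all REQUEST events
2. Sort by timestamp
3. Select the first one
4. Timestamp: 2024-10-17 09:01:21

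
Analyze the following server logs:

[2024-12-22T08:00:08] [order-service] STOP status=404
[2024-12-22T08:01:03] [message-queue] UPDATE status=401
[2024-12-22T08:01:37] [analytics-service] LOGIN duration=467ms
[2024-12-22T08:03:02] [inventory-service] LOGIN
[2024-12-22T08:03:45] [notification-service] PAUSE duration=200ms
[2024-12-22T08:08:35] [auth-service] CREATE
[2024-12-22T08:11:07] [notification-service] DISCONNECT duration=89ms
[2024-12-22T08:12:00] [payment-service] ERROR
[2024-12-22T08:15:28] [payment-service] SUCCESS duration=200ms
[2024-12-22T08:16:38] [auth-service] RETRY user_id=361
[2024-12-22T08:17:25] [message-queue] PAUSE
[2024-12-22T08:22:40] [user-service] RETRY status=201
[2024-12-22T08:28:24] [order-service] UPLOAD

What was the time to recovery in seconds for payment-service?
208

To calculate recovery time:

1. Find ERROR event for payment-service: 2024-12-22T08:12:00
2. Find next SUCCESS event for payment-service: 2024-12-22T08:15:28
3. Recovery time: 2024-12-22T08:15:28 - 2024-12-22T08:12:00 = 208 seconds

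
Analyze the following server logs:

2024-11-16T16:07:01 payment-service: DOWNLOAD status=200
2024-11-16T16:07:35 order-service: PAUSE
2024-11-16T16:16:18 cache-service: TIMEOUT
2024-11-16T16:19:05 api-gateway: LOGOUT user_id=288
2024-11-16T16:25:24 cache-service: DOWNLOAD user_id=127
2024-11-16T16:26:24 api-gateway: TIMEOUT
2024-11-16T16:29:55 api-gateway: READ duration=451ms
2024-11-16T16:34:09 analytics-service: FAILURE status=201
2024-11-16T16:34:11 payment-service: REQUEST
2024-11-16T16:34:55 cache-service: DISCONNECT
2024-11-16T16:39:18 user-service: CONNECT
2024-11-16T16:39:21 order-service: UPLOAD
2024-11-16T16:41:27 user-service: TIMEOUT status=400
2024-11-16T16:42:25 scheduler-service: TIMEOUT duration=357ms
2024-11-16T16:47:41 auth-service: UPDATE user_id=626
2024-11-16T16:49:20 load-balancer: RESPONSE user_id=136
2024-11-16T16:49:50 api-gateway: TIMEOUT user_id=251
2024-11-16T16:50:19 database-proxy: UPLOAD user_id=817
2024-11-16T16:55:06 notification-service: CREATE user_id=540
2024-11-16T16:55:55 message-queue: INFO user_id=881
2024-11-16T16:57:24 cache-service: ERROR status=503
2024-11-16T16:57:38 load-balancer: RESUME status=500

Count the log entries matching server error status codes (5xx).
2

To find matching entries:

1. Pattern to match: server error status codes (5xx)
2. Scan each log entry for the pattern
3. Count matches: 2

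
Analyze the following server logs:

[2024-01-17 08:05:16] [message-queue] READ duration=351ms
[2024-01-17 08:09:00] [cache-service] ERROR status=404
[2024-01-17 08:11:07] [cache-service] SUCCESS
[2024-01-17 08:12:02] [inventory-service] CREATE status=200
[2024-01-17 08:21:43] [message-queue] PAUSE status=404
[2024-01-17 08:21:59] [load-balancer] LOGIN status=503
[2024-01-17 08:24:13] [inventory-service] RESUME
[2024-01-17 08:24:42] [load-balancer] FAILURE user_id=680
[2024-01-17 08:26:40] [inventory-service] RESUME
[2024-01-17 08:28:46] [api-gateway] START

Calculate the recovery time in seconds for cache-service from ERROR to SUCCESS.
127

To calculate recovery time:

1. Find ERROR event for cache-service: 2024-01-17 08:09:00
2. Find next SUCCESS event for cache-service: 2024-01-17 08:11:07
3. Recovery time: 2024-01-17 08:11:07 - 2024-01-17 08:09:00 = 127 seconds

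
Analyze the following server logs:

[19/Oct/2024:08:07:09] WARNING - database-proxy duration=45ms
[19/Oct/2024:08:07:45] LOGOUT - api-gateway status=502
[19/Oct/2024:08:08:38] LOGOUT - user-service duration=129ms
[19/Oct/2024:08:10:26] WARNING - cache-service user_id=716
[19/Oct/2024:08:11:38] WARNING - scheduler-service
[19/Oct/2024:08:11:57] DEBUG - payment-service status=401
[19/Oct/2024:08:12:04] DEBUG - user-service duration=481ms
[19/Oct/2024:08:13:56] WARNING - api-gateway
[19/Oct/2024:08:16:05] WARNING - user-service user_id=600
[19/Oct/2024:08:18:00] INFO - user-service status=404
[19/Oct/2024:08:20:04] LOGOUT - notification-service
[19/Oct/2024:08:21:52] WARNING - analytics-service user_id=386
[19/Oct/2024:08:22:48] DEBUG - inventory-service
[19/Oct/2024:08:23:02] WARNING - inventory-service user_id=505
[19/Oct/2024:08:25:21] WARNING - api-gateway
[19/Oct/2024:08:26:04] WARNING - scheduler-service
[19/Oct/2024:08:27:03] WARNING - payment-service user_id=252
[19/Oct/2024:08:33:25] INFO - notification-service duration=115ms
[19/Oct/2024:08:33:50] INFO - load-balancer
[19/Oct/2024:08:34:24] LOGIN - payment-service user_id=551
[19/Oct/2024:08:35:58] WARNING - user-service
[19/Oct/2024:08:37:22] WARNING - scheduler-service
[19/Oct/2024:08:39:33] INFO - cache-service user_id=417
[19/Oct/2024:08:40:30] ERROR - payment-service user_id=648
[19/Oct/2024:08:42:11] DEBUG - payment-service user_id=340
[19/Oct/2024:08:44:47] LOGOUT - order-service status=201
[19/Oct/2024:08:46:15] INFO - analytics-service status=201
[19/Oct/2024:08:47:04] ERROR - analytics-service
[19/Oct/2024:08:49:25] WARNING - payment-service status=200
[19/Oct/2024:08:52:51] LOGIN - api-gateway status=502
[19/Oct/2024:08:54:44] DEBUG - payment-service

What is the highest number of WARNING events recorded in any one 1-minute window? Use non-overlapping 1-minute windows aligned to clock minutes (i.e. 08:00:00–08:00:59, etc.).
1

To find the burst window:

1. Divide the log period into non-overlapping 1-minute windows starting at 08:00
2. Count WARNING events in each window
3. Find the window with maximum count
4. Maximum events in a window: 1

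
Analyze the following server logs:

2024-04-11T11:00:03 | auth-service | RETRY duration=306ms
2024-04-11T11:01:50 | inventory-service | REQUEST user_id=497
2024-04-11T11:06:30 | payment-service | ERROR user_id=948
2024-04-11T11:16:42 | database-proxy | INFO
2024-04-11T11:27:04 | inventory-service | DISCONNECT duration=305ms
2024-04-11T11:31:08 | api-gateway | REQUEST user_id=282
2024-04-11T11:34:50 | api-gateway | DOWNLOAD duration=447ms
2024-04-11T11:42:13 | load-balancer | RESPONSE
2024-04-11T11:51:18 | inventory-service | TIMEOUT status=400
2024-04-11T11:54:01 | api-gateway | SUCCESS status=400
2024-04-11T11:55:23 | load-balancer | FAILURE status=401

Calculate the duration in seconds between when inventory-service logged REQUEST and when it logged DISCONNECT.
1514

To find the time between events:

1. Locate the first REQUEST event for inventory-service: 2024-04-11T11:01:50
2. Locate the first DISCONNECT event for inventory-service: 2024-04-11T11:27:04
3. Calculate the difference: 2024-04-11T11:27:04 - 2024-04-11T11:01:50 = 1514 seconds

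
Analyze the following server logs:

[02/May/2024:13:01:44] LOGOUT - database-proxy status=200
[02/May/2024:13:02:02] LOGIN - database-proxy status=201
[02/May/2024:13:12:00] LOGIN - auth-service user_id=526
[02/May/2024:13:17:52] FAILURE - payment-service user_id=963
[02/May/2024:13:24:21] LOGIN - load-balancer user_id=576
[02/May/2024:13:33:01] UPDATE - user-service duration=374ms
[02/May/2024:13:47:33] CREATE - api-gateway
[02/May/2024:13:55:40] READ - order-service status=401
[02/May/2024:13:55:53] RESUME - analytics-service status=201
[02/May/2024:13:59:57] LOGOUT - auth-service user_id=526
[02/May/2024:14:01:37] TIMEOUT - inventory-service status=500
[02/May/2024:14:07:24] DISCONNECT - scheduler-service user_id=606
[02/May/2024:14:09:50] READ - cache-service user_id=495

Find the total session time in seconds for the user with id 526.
2877

To calculate session duration:

1. Find LOGIN event for user_id=526: 02/May/2024:13:12:00
2. Find LOGOUT event for user_id=526: 02/May/2024:13:59:57
3. Session duration: 02/May/2024:13:59:57 - 02/May/2024:13:12:00 = 2877 seconds (47 minutes)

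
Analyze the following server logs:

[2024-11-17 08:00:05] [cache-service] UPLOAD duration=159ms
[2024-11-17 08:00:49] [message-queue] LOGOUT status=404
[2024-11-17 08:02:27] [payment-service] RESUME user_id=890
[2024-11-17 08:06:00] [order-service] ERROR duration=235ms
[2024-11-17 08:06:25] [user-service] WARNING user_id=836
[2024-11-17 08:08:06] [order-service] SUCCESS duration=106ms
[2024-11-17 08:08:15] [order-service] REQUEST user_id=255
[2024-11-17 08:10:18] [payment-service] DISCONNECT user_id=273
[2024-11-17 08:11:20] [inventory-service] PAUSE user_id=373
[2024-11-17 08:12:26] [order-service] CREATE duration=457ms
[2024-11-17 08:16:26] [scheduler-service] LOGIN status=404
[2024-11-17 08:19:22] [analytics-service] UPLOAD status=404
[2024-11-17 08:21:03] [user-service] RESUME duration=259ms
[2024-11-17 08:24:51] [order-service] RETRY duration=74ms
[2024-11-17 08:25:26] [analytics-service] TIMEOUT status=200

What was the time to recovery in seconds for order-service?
126

To calculate recovery time:

1. Find ERROR event for order-service: 2024-11-17 08:06:00
2. Find next SUCCESS event for order-service: 2024-11-17 08:08:06
3. Recovery time: 2024-11-17 08:08:06 - 2024-11-17 08:06:00 = 126 seconds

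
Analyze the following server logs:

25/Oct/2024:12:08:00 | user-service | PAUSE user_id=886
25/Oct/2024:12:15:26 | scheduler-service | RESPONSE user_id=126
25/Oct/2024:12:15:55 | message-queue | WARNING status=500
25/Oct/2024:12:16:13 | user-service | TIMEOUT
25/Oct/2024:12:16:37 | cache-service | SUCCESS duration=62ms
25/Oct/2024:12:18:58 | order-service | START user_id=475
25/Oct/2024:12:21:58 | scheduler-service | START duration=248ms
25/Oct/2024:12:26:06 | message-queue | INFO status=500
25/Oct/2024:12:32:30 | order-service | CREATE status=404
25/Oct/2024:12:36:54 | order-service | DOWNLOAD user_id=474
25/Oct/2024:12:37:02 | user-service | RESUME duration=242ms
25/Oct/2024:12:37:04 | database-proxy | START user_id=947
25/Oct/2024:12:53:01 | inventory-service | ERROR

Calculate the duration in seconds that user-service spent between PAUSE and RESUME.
1742

To calculate state duration:

1. Find PAUSE event for user-service: 25/Oct/2024:12:08:00
2. Find RESUME event for user-service: 25/Oct/2024:12:37:02
3. Calculate duration: 25/Oct/2024:12:37:02 - 25/Oct/2024:12:08:00 = 1742 seconds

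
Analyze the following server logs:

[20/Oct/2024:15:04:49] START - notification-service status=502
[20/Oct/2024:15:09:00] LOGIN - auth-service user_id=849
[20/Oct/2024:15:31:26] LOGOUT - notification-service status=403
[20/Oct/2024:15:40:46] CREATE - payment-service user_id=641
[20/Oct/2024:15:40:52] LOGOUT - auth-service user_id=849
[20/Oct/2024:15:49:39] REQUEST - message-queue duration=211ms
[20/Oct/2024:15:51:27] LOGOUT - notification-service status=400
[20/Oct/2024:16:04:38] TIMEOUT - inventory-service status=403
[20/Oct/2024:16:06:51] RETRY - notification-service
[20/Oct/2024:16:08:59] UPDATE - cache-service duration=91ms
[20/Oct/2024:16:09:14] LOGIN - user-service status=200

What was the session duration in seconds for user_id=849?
1912

To calculate session duration:

1. Find LOGIN event for user_id=849: 20/Oct/2024:15:09:00
2. Find LOGOUT event for user_id=849: 20/Oct/2024:15:40:52
3. Session duration: 20/Oct/2024:15:40:52 - 20/Oct/2024:15:09:00 = 1912 seconds (31 minutes)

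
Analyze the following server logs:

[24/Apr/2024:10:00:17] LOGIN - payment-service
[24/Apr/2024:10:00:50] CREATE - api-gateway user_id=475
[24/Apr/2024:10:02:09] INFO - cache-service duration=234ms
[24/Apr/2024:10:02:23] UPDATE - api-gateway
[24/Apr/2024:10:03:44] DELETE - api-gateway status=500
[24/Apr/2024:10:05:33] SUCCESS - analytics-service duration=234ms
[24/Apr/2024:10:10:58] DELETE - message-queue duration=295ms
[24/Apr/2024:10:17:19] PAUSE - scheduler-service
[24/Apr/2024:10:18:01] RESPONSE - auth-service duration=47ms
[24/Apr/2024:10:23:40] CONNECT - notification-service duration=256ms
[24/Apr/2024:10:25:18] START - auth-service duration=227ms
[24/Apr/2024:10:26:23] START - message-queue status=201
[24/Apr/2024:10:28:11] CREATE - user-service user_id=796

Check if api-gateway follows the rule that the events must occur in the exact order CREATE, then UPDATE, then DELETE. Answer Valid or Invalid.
Valid

To validate ordering:

1. Required order: CREATE → UPDATE → DELETE
2. Rule: the events must occur in the exact order CREATE, then UPDATE, then DELETE
3. Check actual order of events for api-gateway
4. Result: Valid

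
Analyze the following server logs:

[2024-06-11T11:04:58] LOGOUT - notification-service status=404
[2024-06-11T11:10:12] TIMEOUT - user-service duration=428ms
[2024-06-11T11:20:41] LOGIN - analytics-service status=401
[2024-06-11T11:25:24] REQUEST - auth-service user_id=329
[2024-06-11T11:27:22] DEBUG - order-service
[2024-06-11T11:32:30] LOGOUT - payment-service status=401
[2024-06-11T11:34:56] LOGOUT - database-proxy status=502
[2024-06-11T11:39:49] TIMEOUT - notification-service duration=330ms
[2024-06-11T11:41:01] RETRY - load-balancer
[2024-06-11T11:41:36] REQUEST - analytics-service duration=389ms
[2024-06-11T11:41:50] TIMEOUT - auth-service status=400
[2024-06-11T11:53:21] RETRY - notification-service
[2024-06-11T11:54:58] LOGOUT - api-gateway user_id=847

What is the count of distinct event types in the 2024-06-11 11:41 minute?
3

To count unique event types:

1. Filter events in the minute starting at 2024-06-11 11:41
2. Extract event types from matching entries
3. Count unique types: 3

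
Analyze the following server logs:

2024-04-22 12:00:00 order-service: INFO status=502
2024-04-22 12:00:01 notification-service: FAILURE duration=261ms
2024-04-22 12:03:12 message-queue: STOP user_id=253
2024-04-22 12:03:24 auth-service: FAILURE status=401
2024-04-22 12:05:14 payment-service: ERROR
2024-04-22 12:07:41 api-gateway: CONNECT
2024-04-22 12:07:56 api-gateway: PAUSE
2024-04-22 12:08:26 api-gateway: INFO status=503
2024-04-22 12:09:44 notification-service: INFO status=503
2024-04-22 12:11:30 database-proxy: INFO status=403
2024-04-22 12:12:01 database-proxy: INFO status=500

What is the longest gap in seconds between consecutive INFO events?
506

To find the longest gap:

1. Extract all INFO events in chronological order
2. Calculate time differences between consecutive events
3. Find the maximum difference
4. Longest gap: 506 seconds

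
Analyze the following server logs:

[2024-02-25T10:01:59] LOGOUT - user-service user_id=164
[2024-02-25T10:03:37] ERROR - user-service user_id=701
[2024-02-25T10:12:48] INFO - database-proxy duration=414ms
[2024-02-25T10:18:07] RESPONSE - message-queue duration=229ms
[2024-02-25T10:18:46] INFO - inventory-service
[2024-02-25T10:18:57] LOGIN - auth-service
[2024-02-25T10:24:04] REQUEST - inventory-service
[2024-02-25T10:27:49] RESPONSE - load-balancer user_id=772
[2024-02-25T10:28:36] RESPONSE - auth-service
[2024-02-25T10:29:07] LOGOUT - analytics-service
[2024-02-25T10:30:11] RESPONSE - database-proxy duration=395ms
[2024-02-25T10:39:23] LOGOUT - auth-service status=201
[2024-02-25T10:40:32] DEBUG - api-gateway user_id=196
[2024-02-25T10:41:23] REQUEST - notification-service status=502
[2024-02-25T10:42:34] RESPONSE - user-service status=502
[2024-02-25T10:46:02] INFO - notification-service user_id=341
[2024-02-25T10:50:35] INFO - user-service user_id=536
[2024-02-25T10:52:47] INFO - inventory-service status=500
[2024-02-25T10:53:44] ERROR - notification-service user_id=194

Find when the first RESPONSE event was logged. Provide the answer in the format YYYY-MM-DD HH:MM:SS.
2024-02-25 10:18:07

To find the first event:

1. Filter for all RESPONSE events
2. Sort by timestamp
3. Select the first one
4. Timestamp: 2024-02-25 10:18:07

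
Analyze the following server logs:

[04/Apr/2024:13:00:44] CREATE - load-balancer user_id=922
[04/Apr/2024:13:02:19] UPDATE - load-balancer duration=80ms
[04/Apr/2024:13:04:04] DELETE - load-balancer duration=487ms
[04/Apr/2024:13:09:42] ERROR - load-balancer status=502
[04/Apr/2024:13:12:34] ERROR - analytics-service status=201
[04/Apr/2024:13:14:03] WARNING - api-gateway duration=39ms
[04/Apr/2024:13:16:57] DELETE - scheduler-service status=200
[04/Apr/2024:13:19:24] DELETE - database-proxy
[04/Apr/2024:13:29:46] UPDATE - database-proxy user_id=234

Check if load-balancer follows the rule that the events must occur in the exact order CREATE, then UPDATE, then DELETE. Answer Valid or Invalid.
Valid

To validate ordering:

1. Required order: CREATE → UPDATE → DELETE
2. Rule: the events must occur in the exact order CREATE, then UPDATE, then DELETE
3. Check actual order of events for load-balancer
4. Result: Valid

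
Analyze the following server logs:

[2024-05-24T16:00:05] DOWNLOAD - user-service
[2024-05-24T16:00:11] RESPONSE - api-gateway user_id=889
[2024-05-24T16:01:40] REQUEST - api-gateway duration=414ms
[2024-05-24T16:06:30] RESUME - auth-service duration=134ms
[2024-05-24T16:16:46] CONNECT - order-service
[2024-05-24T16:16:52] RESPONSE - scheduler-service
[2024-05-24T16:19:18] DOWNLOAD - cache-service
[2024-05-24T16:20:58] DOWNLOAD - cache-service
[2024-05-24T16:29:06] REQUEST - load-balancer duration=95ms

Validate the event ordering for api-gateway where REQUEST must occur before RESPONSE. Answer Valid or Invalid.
Invalid

To validate ordering:

1. Required order: REQUEST → RESPONSE
2. Rule: REQUEST must occur before RESPONSE
3. Check actual order of events for api-gateway
4. Result: Invalid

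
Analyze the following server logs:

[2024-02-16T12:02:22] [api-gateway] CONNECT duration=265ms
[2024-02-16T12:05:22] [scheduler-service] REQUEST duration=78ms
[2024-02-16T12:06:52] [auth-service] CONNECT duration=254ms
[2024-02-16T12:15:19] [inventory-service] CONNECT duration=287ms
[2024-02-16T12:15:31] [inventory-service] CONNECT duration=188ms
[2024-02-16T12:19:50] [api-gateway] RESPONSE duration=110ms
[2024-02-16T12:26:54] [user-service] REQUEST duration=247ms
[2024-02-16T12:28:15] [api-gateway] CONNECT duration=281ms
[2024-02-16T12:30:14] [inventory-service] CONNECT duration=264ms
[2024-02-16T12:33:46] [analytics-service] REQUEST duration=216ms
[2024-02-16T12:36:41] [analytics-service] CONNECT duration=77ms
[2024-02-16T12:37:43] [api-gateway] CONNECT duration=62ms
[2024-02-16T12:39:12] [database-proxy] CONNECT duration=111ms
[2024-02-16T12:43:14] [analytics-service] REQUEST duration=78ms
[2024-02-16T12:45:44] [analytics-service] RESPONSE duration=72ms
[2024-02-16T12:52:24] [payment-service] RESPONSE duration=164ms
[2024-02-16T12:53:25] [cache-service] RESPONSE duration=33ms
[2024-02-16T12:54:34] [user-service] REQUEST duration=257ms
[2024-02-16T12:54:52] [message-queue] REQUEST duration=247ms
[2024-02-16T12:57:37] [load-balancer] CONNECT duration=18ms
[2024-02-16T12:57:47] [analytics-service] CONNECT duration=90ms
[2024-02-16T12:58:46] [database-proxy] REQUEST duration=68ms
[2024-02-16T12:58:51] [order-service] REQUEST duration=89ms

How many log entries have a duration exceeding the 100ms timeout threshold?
13

To count timeouts:

1. Threshold: 100ms
2. Extract duration from each log entry
3. Count entries where duration > 100
4. Timeout count: 13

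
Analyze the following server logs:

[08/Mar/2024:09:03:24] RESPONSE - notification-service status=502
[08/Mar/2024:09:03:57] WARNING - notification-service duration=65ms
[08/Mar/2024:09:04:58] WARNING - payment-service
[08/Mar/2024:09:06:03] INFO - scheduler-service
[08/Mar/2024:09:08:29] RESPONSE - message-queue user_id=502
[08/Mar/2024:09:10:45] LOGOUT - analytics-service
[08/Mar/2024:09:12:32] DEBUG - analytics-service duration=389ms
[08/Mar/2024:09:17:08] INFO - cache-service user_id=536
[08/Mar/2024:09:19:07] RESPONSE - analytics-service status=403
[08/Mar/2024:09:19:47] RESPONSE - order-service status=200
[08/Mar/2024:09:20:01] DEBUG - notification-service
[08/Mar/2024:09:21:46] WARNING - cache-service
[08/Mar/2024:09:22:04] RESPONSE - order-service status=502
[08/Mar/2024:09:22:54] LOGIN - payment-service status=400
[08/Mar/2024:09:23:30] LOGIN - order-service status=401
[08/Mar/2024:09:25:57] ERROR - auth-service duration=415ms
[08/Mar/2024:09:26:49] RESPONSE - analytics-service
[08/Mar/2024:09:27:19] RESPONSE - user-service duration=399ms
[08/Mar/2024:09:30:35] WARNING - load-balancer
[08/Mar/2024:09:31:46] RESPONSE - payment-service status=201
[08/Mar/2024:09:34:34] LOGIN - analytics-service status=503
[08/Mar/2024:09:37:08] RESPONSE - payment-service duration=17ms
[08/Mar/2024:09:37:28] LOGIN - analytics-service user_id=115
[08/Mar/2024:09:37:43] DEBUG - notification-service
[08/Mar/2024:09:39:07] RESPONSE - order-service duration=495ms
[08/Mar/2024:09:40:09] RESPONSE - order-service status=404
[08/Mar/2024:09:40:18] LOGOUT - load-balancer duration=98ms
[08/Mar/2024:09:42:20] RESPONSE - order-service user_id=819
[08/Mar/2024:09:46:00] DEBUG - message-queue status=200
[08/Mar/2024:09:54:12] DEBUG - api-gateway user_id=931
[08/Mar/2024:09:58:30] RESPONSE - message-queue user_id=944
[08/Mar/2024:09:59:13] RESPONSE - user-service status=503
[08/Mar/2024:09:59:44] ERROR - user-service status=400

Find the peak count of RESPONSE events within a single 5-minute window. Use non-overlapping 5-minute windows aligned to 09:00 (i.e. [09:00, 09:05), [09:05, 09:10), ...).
2

To find the burst window:

1. Divide the log period into non-overlapping 5-minute windows starting at 09:00
2. Count RESPONSE events in each window
3. Find the window with maximum count
4. Maximum events in a window: 2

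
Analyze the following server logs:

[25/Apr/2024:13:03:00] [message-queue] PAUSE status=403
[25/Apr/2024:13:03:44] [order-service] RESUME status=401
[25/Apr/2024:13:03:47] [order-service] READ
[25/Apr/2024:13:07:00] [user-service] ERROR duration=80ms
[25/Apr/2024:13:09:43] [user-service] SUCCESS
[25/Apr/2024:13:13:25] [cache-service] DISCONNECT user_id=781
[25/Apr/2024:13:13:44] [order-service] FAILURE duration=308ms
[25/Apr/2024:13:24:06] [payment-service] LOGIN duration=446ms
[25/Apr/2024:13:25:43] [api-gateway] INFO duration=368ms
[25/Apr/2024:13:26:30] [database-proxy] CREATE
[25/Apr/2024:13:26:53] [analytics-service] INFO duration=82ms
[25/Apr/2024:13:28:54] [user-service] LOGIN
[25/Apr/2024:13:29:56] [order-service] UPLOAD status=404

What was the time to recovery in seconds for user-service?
163

To calculate recovery time:

1. Find ERROR event for user-service: 25/Apr/2024:13:07:00
2. Find next SUCCESS event for user-service: 25/Apr/2024:13:09:43
3. Recovery time: 25/Apr/2024:13:09:43 - 25/Apr/2024:13:07:00 = 163 seconds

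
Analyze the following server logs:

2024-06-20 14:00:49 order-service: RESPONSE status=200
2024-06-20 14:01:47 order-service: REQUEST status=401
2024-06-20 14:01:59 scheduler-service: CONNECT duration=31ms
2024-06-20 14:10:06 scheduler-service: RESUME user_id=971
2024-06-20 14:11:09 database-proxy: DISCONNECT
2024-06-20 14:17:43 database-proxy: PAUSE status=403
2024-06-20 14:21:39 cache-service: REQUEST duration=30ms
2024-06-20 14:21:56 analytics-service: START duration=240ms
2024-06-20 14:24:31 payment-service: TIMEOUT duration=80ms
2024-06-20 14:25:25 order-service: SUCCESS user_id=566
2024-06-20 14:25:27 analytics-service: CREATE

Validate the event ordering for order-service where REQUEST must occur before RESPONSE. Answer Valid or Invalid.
Invalid

To validate ordering:

1. Required order: REQUEST → RESPONSE
2. Rule: REQUEST must occur before RESPONSE
3. Check actual order of events for order-service
4. Result: Invalid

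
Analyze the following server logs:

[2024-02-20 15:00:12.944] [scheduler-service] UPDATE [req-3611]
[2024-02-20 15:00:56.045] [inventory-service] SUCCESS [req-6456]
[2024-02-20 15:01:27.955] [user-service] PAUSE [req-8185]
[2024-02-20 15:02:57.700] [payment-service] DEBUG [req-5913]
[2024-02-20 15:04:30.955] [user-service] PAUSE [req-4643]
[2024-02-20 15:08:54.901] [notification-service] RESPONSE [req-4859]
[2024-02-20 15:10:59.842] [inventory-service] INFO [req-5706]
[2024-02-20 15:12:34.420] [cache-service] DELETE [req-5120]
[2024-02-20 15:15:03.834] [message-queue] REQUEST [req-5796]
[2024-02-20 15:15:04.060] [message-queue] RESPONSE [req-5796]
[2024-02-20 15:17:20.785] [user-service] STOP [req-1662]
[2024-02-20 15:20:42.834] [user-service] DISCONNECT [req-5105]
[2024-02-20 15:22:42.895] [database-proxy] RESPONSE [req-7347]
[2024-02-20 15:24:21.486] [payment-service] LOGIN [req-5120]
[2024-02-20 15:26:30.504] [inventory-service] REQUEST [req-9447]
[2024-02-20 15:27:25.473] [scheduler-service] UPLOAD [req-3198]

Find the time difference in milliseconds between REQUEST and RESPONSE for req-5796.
226

To calculate latency:

1. Find REQUEST with id req-5796: 2024-02-20 15:15:03.834
2. Find RESPONSE with id req-5796: 2024-02-20 15:15:04.060
3. Latency: 2024-02-20 15:15:04.060 - 2024-02-20 15:15:03.834 = 226ms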